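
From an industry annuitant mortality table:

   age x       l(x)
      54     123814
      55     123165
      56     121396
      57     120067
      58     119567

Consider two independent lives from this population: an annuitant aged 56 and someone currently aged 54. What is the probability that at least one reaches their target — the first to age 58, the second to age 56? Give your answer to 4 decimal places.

p₁ = l(58)/l(56) = 119567/121396 = 0.984934; p₂ = l(56)/l(54) = 121396/123814 = 0.980471.
P(at least one) = 1 − (1−p₁)(1−p₂) = 1 − 0.015066 × 0.019529 = 0.999706.

0.9997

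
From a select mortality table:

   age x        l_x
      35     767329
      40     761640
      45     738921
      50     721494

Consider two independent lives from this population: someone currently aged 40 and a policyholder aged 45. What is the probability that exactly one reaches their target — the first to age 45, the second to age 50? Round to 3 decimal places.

p₁ = l_45/l_40 = 738921/761640 = 0.970171; p₂ = l_50/l_45 = 721494/738921 = 0.976416.
P(exactly one) = p₁(1−p₂) + (1−p₁)p₂ = 0.022881 + 0.029126 = 0.052006.

0.052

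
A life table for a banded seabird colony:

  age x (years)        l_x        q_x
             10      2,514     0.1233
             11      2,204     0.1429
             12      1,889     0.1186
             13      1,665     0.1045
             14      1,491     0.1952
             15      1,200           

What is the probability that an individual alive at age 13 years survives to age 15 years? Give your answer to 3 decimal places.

0.721

The conditional survival probability is l_15/l_13 = 1,200/1,665 = 0.720721.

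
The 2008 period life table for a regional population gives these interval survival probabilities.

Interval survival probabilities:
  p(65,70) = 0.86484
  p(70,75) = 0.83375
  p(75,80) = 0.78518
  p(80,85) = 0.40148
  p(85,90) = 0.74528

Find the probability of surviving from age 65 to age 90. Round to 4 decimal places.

0.1694

P(survive 65→90) = 0.86484 × 0.83375 × 0.78518 × 0.40148 × 0.74528.
= 0.169404.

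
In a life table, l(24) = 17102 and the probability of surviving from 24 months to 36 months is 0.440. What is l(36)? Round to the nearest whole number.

7525

l(36) = l(24) × p = 17102 × 0.440 = 7525.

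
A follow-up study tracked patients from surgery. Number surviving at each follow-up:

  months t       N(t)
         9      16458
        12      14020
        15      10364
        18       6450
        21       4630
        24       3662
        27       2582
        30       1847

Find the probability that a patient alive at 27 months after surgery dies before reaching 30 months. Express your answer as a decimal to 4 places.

P(die before 30 | alive at 27) = 1 − N(30)/N(27) = 1 − 1847/2582 = (735)/2582 = 0.284663.

0.2847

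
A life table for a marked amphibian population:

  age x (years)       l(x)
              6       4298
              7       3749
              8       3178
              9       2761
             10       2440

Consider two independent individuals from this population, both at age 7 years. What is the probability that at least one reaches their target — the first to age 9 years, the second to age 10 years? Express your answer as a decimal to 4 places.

p₁ = l(9)/l(7) = 2761/3749 = 0.736463; p₂ = l(10)/l(7) = 2440/3749 = 0.650840.
P(at least one) = 1 − (1−p₁)(1−p₂) = 1 − 0.263537 × 0.349160 = 0.907983.

0.9080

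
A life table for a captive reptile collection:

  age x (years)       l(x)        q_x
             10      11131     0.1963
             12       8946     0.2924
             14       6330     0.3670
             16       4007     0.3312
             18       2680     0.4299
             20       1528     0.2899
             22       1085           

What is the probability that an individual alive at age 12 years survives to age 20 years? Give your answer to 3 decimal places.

The conditional survival probability is l(20)/l(12) = 1528/8946 = 0.170803.

0.171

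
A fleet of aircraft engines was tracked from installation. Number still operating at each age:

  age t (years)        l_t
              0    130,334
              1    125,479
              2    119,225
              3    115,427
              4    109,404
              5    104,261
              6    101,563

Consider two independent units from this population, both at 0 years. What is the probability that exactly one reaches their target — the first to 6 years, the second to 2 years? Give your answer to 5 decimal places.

p₁ = l_6/l_0 = 101,563/130,334 = 0.779252; p₂ = l_2/l_0 = 119,225/130,334 = 0.914765.
P(exactly one) = p₁(1−p₂) + (1−p₁)p₂ = 0.066420 + 0.201933 = 0.268352.

0.26835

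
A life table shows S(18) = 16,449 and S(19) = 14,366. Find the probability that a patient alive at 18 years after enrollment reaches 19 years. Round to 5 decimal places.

0.87337

The conditional survival probability is S(19)/S(18) = 14,366/16,449 = 0.873366.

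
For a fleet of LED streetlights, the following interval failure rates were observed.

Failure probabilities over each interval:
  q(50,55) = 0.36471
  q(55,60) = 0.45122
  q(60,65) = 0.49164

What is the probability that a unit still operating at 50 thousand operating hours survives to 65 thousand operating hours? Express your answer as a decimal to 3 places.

0.177

Survival from 50 to 65 is the product of surviving each interval: (1 − 0.36471) × (1 − 0.45122) × (1 − 0.49164).
= 0.63529 × 0.54878 × 0.50836 = 0.177232.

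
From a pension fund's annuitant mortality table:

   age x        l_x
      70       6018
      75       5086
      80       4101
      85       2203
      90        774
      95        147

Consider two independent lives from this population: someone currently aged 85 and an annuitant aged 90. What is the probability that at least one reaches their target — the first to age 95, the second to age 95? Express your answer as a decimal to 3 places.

p₁ = l_95/l_85 = 147/2203 = 0.066727; p₂ = l_95/l_90 = 147/774 = 0.189922.
P(at least one) = 1 − (1−p₁)(1−p₂) = 1 − 0.933273 × 0.810078 = 0.243976.

0.244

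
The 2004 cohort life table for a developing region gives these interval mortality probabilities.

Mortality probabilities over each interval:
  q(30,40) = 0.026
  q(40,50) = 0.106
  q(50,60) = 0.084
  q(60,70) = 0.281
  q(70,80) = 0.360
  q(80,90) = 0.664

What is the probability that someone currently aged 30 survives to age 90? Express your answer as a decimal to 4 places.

0.1233

Survival from 30 to 90 is the product of surviving each interval: (1 − 0.026) × (1 − 0.106) × (1 − 0.084) × (1 − 0.281) × (1 − 0.360) × (1 − 0.664).
= 0.974 × 0.894 × 0.916 × 0.719 × 0.640 × 0.336 = 0.123322.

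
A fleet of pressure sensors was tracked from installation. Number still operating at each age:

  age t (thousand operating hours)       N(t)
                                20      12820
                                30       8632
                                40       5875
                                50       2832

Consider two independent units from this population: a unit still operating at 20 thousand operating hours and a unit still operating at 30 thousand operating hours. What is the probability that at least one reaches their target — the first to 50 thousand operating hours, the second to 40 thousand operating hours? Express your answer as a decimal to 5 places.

p₁ = N(50)/N(20) = 2832/12820 = 0.220905; p₂ = N(40)/N(30) = 5875/8632 = 0.680607.
P(at least one) = 1 − (1−p₁)(1−p₂) = 1 − 0.779095 × 0.319393 = 0.751163.

0.75116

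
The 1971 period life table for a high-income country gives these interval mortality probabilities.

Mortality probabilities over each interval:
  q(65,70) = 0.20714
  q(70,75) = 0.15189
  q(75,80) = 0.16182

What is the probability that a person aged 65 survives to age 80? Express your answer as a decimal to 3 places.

Chaining the interval survival probabilities: (1 − 0.20714) × (1 − 0.15189) × (1 − 0.16182).
= 0.79286 × 0.84811 × 0.83818 = 0.563619.

0.564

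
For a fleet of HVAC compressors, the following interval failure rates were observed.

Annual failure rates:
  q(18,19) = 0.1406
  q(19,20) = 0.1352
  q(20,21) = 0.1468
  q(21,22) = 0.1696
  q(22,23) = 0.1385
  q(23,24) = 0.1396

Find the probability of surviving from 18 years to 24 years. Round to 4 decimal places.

P(survive 18→24) = (1 − 0.1406) × (1 − 0.1352) × (1 − 0.1468) × (1 − 0.1696) × (1 − 0.1385) × (1 − 0.1396).
= 0.8594 × 0.8648 × 0.8532 × 0.8304 × 0.8615 × 0.8604 = 0.390306.

0.3903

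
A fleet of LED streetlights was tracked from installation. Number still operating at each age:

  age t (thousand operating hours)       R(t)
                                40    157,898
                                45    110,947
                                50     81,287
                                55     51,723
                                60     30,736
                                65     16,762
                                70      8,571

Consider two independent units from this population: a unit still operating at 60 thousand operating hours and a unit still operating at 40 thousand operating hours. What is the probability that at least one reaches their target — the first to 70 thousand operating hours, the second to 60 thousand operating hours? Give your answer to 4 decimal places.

0.4192

p₁ = R(70)/R(60) = 8,571/30,736 = 0.278859; p₂ = R(60)/R(40) = 30,736/157,898 = 0.194657.
P(at least one) = 1 − (1−p₁)(1−p₂) = 1 − 0.721141 × 0.805343 = 0.419234.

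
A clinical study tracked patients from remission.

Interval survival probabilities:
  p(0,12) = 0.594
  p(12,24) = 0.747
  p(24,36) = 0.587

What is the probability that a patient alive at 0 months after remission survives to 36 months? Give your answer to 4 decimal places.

The overall survival probability is 0.594 × 0.747 × 0.587.
= 0.260462.

0.2605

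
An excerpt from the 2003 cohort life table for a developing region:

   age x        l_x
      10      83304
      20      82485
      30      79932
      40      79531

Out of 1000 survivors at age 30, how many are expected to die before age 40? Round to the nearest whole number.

The relevant probability is 1 − 79531/79932 = 0.005017.
Expected number = 1000 × 0.005017 = 5.

5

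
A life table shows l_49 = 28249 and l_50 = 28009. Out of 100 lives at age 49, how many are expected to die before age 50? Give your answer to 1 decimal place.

The relevant probability is 1 − 28009/28249 = 0.008496.
Expected number = 100 × 0.008496 = 0.8.

0.8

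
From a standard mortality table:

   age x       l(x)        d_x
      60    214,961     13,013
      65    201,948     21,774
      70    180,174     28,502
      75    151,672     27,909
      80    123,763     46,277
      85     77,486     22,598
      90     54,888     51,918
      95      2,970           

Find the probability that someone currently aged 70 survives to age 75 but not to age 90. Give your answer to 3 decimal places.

This is the probability of reaching 75 but not 90, conditional on being alive at 70: (l(75) − l(90)) / l(70).
= (151,672 − 54,888) / 180,174 = 96,784 / 180,174 = 0.537170.

0.537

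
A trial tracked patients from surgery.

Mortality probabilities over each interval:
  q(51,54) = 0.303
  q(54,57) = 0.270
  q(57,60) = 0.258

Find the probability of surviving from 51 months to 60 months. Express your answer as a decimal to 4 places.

0.3775

The overall survival probability is (1 − 0.303) × (1 − 0.270) × (1 − 0.258).
= 0.697 × 0.730 × 0.742 = 0.377537.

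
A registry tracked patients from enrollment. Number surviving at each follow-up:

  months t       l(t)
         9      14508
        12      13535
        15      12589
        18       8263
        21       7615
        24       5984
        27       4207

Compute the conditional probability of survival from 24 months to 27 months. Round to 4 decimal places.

The conditional survival probability is l(27)/l(24) = 4207/5984 = 0.703041.

0.7030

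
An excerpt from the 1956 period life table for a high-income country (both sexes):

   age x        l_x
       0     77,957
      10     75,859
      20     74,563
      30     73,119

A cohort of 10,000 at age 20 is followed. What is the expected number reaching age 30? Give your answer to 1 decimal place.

The relevant probability is 73,119/74,563 = 0.980634.
Expected number = 10,000 × 0.980634 = 9806.3.

9806.3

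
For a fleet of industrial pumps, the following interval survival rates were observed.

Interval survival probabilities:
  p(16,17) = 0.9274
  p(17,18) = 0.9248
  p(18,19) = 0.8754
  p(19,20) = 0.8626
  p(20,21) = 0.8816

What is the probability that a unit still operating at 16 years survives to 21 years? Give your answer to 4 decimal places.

0.5710

Chaining the interval survival probabilities: 0.9274 × 0.9248 × 0.8754 × 0.8626 × 0.8816.
= 0.570956.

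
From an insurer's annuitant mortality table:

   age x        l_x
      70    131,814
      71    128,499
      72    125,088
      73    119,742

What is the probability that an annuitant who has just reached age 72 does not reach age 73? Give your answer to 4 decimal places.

P(die before 73 | alive at 72) = 1 − l_73/l_72 = 1 − 119,742/125,088 = (5,346)/125,088 = 0.042738.

0.0427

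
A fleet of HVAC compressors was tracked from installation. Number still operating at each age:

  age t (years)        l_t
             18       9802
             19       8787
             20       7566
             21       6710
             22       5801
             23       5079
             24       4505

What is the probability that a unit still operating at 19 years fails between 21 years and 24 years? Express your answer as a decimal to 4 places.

0.2509

This is the probability of reaching 21 but not 24, conditional on being operational at 19: (l_21 − l_24) / l_19.
= (6710 − 4505) / 8787 = 2205 / 8787 = 0.250939.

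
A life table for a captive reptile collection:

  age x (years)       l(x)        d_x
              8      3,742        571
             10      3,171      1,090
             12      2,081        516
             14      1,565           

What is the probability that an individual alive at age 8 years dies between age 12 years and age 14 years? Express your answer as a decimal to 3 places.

0.138

This is the probability of reaching 12 but not 14, conditional on being alive at 8: (l(12) − l(14)) / l(8).
= (2,081 − 1,565) / 3,742 = 516 / 3,742 = 0.137894.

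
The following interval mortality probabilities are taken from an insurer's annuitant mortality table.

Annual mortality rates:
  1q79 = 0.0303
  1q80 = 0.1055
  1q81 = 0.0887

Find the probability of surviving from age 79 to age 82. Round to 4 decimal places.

0.7905

Chaining the interval survival probabilities: (1 − 0.0303) × (1 − 0.1055) × (1 − 0.0887).
= 0.9697 × 0.8945 × 0.9113 = 0.790459.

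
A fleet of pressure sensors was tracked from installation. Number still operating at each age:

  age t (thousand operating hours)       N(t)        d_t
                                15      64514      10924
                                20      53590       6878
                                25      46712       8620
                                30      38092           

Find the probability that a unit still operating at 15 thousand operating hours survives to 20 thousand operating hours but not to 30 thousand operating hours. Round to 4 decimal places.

This is the probability of reaching 20 but not 30, conditional on being operational at 15: (N(20) − N(30)) / N(15).
= (53590 − 38092) / 64514 = 15498 / 64514 = 0.240227.

0.2402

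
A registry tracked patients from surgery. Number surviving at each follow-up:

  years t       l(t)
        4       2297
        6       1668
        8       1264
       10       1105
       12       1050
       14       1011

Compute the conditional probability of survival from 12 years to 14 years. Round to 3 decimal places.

The conditional survival probability is l(14)/l(12) = 1011/1050 = 0.962857.

0.963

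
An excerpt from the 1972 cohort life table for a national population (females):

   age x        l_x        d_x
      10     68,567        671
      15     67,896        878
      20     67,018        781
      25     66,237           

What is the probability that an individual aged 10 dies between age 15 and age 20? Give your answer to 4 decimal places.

We want 5|5q10 = (l_15 − l_20)/l_10.
This is the probability of reaching 15 but not 20, conditional on being alive at 10: (l_15 − l_20) / l_10.
= (67,896 − 67,018) / 68,567 = 878 / 68,567 = 0.012805.

0.0128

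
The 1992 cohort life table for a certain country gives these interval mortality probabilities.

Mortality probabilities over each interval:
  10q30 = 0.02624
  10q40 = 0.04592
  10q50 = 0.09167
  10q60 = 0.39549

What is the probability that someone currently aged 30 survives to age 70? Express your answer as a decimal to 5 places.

0.51013

Survival from 30 to 70 is the product of surviving each interval: (1 − 0.02624) × (1 − 0.04592) × (1 − 0.09167) × (1 − 0.39549).
= 0.97376 × 0.95408 × 0.90833 × 0.60451 = 0.510134.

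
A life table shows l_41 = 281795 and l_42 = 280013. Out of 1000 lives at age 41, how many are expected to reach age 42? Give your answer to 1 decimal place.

993.7

The relevant probability is 280013/281795 = 0.993676.
Expected number = 1000 × 0.993676 = 993.7.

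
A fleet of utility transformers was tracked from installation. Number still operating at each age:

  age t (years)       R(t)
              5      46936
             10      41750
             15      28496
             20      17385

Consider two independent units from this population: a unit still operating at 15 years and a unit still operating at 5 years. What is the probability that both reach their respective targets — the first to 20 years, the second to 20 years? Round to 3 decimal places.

0.226

p₁ = R(20)/R(15) = 17385/28496 = 0.610086; p₂ = R(20)/R(5) = 17385/46936 = 0.370398.
P(both) = p₁ × p₂ = 0.610086 × 0.370398 = 0.225975.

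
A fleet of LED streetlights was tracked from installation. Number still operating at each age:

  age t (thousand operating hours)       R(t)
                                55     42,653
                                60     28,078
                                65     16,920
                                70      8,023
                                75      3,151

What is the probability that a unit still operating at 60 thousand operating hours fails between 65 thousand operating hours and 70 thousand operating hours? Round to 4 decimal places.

0.3169

This is the probability of reaching 65 but not 70, conditional on being operational at 60: (R(65) − R(70)) / R(60).
= (16,920 − 8,023) / 28,078 = 8,897 / 28,078 = 0.316867.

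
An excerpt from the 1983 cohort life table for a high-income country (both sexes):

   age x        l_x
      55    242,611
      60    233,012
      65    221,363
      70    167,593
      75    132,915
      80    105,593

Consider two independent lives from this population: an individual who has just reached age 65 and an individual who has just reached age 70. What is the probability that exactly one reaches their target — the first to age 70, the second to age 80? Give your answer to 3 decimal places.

p₁ = l_70/l_65 = 167,593/221,363 = 0.757096; p₂ = l_80/l_70 = 105,593/167,593 = 0.630056.
P(exactly one) = p₁(1−p₂) + (1−p₁)p₂ = 0.280083 + 0.153043 = 0.433126.

0.433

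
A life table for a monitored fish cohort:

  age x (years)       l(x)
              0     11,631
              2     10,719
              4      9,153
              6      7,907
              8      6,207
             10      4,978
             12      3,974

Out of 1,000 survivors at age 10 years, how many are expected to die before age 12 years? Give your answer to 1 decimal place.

The relevant probability is 1 − 3,974/4,978 = 0.201687.
Expected number = 1,000 × 0.201687 = 201.7.

201.7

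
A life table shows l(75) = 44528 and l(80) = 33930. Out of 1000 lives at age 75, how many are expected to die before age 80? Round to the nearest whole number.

238

The relevant probability is 1 − 33930/44528 = 0.238008.
Expected number = 1000 × 0.238008 = 238.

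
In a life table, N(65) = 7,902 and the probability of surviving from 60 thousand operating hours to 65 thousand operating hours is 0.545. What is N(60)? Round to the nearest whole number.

N(60) = N(65) / p = 7,902 / 0.545 = 14499.

14499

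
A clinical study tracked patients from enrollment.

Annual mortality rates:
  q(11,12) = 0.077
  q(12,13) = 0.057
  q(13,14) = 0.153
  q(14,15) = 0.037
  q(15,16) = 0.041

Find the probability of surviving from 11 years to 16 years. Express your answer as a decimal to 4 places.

The overall survival probability is (1 − 0.077) × (1 − 0.057) × (1 − 0.153) × (1 − 0.037) × (1 − 0.041).
= 0.923 × 0.943 × 0.847 × 0.963 × 0.959 = 0.680835.

0.6808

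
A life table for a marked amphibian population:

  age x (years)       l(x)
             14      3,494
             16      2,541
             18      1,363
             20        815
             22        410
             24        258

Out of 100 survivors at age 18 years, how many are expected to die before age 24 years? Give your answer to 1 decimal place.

81.1

The relevant probability is 1 − 258/1,363 = 0.810712.
Expected number = 100 × 0.810712 = 81.1.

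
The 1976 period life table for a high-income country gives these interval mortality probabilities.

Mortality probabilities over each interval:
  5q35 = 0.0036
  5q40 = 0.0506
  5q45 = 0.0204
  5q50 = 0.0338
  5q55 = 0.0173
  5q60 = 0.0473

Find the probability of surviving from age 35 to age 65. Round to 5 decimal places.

0.83825

Survival from 35 to 65 is the product of surviving each interval: (1 − 0.0036) × (1 − 0.0506) × (1 − 0.0204) × (1 − 0.0338) × (1 − 0.0173) × (1 − 0.0473).
= 0.9964 × 0.9494 × 0.9796 × 0.9662 × 0.9827 × 0.9527 = 0.838254.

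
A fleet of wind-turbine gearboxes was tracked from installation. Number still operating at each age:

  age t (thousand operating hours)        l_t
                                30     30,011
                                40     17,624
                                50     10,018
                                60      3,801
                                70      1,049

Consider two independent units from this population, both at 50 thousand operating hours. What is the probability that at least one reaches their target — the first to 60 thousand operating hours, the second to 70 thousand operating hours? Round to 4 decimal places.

p₁ = l_60/l_50 = 3,801/10,018 = 0.379417; p₂ = l_70/l_50 = 1,049/10,018 = 0.104712.
P(at least one) = 1 − (1−p₁)(1−p₂) = 1 − 0.620583 × 0.895288 = 0.444399.

0.4444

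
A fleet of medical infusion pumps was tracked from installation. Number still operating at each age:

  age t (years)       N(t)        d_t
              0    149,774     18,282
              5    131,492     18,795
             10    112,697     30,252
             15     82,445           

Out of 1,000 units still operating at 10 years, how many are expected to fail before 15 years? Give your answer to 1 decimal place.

268.4

The relevant probability is 1 − 82,445/112,697 = 0.268437.
Expected number = 1,000 × 0.268437 = 268.4.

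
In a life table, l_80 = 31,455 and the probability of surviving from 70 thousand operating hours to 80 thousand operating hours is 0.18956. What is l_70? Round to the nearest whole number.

165937

l_70 = l_80 / p = 31,455 / 0.18956 = 165937.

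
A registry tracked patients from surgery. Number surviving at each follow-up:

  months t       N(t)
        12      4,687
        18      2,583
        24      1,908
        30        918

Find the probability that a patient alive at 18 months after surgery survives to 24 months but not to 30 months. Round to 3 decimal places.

0.383

This is the probability of reaching 24 but not 30, conditional on being alive at 18: (N(24) − N(30)) / N(18).
= (1,908 − 918) / 2,583 = 990 / 2,583 = 0.383275.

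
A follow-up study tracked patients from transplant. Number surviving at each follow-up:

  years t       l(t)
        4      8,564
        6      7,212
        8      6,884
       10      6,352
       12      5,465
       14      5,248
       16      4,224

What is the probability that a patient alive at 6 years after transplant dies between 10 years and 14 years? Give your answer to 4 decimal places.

0.1531

This is the probability of reaching 10 but not 14, conditional on being alive at 6: (l(10) − l(14)) / l(6).
= (6,352 − 5,248) / 7,212 = 1,104 / 7,212 = 0.153078.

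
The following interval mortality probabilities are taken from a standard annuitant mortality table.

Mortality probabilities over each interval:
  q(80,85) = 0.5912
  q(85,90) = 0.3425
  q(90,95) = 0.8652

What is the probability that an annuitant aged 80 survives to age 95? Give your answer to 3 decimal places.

Chaining the interval survival probabilities: (1 − 0.5912) × (1 − 0.3425) × (1 − 0.8652).
= 0.4088 × 0.6575 × 0.1348 = 0.036232.

0.036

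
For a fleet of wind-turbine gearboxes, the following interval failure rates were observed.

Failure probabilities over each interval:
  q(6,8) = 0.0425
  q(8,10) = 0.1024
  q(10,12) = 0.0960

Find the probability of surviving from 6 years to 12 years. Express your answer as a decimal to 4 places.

The overall survival probability is (1 − 0.0425) × (1 − 0.1024) × (1 − 0.0960).
= 0.9575 × 0.8976 × 0.9040 = 0.776945.

0.7769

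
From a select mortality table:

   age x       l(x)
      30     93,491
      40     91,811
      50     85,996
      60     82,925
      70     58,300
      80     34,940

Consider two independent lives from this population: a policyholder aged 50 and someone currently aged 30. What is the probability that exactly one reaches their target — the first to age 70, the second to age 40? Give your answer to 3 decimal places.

p₁ = l(70)/l(50) = 58,300/85,996 = 0.677939; p₂ = l(40)/l(30) = 91,811/93,491 = 0.982030.
P(exactly one) = p₁(1−p₂) + (1−p₁)p₂ = 0.012183 + 0.316274 = 0.328456.

0.328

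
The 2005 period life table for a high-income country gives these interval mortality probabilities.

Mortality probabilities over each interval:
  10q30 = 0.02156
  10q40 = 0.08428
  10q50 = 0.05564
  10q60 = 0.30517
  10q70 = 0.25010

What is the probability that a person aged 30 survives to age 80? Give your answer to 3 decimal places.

Chaining the interval survival probabilities: (1 − 0.02156) × (1 − 0.08428) × (1 − 0.05564) × (1 − 0.30517) × (1 − 0.25010).
= 0.97844 × 0.91572 × 0.94436 × 0.69483 × 0.74990 = 0.440876.

0.441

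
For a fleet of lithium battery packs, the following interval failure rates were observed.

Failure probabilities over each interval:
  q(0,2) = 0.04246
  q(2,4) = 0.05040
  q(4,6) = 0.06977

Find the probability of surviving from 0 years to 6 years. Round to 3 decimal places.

P(survive 0→6) = (1 − 0.04246) × (1 − 0.05040) × (1 − 0.06977).
= 0.95754 × 0.94960 × 0.93023 = 0.845840.

0.846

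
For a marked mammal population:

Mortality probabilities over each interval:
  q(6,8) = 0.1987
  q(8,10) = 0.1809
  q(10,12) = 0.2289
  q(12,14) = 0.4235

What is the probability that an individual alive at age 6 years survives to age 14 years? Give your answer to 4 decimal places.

The overall survival probability is (1 − 0.1987) × (1 − 0.1809) × (1 − 0.2289) × (1 − 0.4235).
= 0.8013 × 0.8191 × 0.7711 × 0.5765 = 0.291771.

0.2918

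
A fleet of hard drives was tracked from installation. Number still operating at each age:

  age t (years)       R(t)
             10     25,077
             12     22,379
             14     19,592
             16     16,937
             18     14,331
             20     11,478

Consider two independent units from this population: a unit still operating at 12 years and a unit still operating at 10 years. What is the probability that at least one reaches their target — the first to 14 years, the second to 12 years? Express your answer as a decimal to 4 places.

p₁ = R(14)/R(12) = 19,592/22,379 = 0.875464; p₂ = R(12)/R(10) = 22,379/25,077 = 0.892411.
P(at least one) = 1 − (1−p₁)(1−p₂) = 1 − 0.124536 × 0.107589 = 0.986601.

0.9866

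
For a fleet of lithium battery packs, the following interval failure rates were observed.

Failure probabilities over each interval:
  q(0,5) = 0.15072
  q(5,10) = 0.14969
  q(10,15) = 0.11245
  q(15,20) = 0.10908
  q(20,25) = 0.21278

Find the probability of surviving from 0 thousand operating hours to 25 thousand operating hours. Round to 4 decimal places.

0.4495

The overall survival probability is (1 − 0.15072) × (1 − 0.14969) × (1 − 0.11245) × (1 − 0.10908) × (1 − 0.21278).
= 0.84928 × 0.85031 × 0.88755 × 0.89092 × 0.78722 = 0.449527.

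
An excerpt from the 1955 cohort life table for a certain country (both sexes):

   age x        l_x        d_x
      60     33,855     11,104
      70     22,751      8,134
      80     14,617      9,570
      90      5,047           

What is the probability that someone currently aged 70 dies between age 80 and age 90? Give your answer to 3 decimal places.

We want 10|10q70 = (l_80 − l_90)/l_70.
This is the probability of reaching 80 but not 90, conditional on being alive at 70: (l_80 − l_90) / l_70.
= (14,617 − 5,047) / 22,751 = 9,570 / 22,751 = 0.420641.

0.421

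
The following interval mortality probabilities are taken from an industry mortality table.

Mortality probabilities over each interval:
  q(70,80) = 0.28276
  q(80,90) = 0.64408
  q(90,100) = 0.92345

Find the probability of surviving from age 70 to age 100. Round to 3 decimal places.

Survival from 70 to 100 is the product of surviving each interval: (1 − 0.28276) × (1 − 0.64408) × (1 − 0.92345).
= 0.71724 × 0.35592 × 0.07655 = 0.019542.

0.020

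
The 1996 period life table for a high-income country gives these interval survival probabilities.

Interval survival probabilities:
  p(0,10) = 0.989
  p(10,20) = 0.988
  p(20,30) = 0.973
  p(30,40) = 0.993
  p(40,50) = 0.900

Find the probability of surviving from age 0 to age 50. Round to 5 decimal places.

0.84968

P(survive 0→50) = 0.989 × 0.988 × 0.973 × 0.993 × 0.900.
= 0.849685.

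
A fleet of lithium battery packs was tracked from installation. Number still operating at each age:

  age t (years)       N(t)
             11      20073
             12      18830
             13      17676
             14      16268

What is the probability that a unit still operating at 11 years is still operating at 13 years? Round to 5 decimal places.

The conditional survival probability is N(13)/N(11) = 17676/20073 = 0.880586.

0.88059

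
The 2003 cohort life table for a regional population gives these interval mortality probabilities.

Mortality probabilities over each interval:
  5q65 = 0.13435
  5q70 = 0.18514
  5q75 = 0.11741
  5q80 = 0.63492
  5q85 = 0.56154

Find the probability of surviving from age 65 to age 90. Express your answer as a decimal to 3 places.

0.100

The overall survival probability is (1 − 0.13435) × (1 − 0.18514) × (1 − 0.11741) × (1 − 0.63492) × (1 − 0.56154).
= 0.86565 × 0.81486 × 0.88259 × 0.36508 × 0.43846 = 0.099656.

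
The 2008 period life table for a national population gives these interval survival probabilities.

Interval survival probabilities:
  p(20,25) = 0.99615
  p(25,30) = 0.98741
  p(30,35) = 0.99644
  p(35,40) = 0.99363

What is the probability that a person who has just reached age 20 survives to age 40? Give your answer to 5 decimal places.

0.97386

The overall survival probability is 0.99615 × 0.98741 × 0.99644 × 0.99363.
= 0.973864.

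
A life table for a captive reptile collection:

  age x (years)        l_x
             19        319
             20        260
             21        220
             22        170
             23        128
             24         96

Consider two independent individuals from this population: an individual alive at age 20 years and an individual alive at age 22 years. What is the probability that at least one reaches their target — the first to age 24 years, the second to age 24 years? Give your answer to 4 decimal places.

p₁ = l_24/l_20 = 96/260 = 0.369231; p₂ = l_24/l_22 = 96/170 = 0.564706.
P(at least one) = 1 − (1−p₁)(1−p₂) = 1 − 0.630769 × 0.435294 = 0.725430.

0.7254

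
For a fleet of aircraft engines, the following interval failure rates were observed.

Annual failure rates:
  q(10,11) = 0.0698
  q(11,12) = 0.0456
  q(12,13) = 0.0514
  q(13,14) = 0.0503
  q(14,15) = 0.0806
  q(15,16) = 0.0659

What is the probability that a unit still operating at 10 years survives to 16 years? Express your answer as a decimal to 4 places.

P(survive 10→16) = (1 − 0.0698) × (1 − 0.0456) × (1 − 0.0514) × (1 − 0.0503) × (1 − 0.0806) × (1 − 0.0659).
= 0.9302 × 0.9544 × 0.9486 × 0.9497 × 0.9194 × 0.9341 = 0.686869.

0.6869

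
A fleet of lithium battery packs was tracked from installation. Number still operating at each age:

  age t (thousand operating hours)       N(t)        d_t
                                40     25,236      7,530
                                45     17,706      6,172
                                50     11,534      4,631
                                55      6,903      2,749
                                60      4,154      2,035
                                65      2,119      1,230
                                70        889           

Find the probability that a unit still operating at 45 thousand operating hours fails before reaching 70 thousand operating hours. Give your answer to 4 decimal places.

0.9498

P(fail before 70 | operational at 45) = 1 − N(70)/N(45) = 1 − 889/17,706 = (16,817)/17,706 = 0.949791.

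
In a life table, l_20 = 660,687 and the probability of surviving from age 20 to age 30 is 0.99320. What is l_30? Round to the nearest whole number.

l_30 = l_20 × p = 660,687 × 0.99320 = 656194.

656194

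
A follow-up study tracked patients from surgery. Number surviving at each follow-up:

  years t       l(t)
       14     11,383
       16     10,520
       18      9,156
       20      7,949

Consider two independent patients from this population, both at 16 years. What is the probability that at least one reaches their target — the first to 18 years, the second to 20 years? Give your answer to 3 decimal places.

0.968

p₁ = l(18)/l(16) = 9,156/10,520 = 0.870342; p₂ = l(20)/l(16) = 7,949/10,520 = 0.755608.
P(at least one) = 1 − (1−p₁)(1−p₂) = 1 − 0.129658 × 0.244392 = 0.968313.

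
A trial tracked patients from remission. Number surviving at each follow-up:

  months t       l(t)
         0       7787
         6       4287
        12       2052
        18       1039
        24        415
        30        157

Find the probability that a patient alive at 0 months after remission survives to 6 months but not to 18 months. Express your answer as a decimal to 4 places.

This is the probability of reaching 6 but not 18, conditional on being alive at 0: (l(6) − l(18)) / l(0).
= (4287 − 1039) / 7787 = 3248 / 7787 = 0.417105.

0.4171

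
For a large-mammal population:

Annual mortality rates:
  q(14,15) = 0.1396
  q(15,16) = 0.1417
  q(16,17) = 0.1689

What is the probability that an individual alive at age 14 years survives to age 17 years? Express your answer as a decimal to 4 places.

P(survive 14→17) = (1 − 0.1396) × (1 − 0.1417) × (1 − 0.1689).
= 0.8604 × 0.8583 × 0.8311 = 0.613752.

0.6138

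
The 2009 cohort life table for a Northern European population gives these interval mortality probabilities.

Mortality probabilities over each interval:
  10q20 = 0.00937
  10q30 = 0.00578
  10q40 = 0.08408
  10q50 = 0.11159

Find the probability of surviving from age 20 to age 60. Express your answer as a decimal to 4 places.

0.8014

Chaining the interval survival probabilities: (1 − 0.00937) × (1 − 0.00578) × (1 − 0.08408) × (1 − 0.11159).
= 0.99063 × 0.99422 × 0.91592 × 0.88841 = 0.801429.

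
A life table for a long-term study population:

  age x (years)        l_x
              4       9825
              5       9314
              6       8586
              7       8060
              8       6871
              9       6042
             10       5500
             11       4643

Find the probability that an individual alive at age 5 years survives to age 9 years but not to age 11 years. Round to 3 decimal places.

0.150

This is the probability of reaching 9 but not 11, conditional on being alive at 5: (l_9 − l_11) / l_5.
= (6042 − 4643) / 9314 = 1399 / 9314 = 0.150204.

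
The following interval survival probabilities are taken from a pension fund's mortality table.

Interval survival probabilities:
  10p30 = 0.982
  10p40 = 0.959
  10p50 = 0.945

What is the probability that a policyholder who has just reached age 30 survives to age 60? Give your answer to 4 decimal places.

Survival from 30 to 60 is the product of surviving each interval: 0.982 × 0.959 × 0.945.
= 0.889942.

0.8899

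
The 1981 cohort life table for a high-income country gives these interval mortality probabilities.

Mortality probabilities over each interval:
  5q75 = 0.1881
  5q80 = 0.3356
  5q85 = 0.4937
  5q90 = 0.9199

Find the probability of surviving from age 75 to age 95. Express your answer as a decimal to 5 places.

0.02188

Survival from 75 to 95 is the product of surviving each interval: (1 − 0.1881) × (1 − 0.3356) × (1 − 0.4937) × (1 − 0.9199).
= 0.8119 × 0.6644 × 0.5063 × 0.0801 = 0.021876.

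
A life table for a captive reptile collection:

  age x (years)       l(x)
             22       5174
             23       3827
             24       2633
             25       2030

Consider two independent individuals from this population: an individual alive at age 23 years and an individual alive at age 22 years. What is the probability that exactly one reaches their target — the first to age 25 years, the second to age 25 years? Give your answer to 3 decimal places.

p₁ = l(25)/l(23) = 2030/3827 = 0.530442; p₂ = l(25)/l(22) = 2030/5174 = 0.392346.
P(exactly one) = p₁(1−p₂) + (1−p₁)p₂ = 0.322325 + 0.184229 = 0.506554.

0.507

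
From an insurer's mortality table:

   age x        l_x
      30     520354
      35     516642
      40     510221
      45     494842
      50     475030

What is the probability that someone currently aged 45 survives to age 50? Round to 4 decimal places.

We want 5p45 = l_50/l_45.
The conditional survival probability is l_50/l_45 = 475030/494842 = 0.959963.

0.9600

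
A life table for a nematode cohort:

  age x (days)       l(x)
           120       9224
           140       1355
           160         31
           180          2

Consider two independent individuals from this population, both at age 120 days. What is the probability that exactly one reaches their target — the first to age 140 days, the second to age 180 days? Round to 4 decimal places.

0.1471

p₁ = l(140)/l(120) = 1355/9224 = 0.146899; p₂ = l(180)/l(120) = 2/9224 = 0.000217.
P(exactly one) = p₁(1−p₂) + (1−p₁)p₂ = 0.146867 + 0.000185 = 0.147052.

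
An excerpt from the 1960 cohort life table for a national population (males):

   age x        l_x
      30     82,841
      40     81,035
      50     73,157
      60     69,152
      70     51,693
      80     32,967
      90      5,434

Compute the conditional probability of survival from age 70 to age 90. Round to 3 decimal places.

The conditional survival probability is l_90/l_70 = 5,434/51,693 = 0.105121.

0.105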